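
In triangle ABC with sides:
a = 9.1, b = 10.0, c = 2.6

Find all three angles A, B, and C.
By the law of cosines:
cos(A) = (b² + c² - a²)/(2bc) = 0.460577  →  A = 62.58°
cos(B) = (a² + c² - b²)/(2ac) = -0.220414  →  B = 102.7°
cos(C) = (a² + b² - c²)/(2ab) = 0.967308  →  C = 14.69°
Check: A + B + C = 180.0° ✓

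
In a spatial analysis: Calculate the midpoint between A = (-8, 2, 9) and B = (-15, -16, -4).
Midpoint = ((-8-15)/2, (2-16)/2, (9-4)/2) = (-11.5, -7, 2.5)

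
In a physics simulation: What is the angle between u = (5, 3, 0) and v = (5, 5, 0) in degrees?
u·v = 40, |u|² = 34, |v|² = 50
cos θ = 40/√1700 ≈ 0.9701
θ ≈ 14.04°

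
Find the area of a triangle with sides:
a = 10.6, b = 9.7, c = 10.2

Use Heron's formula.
s = (a+b+c)/2 = (10.6+9.7+10.2)/2 = 15.25
A = √(s(s-a)(s-b)(s-c)) = √(15.25·4.65·5.55·5.05)
A = √1987.5 = 44.58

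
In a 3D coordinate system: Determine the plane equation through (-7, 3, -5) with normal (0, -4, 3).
d = n·P = (0)(-7) + (-4)(3) + (3)(-5) = -27
Plane: -4y + 3z = -27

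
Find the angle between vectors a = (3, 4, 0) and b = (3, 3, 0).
a·b = 21, |a|² = 25, |b|² = 18
cos θ = 21/√450 ≈ 0.9899
θ ≈ 8.13°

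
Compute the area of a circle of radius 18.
Area = pi * r²
Area = pi * 18²
Area = pi * 324
Area = 1017.88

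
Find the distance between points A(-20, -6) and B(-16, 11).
Using the distance formula: d = sqrt((x₂-x₁)² + (y₂-y₁)²)
dx = (-16) - (-20) = 4
dy = 11 - (-6) = 17
d = sqrt(4² + 17²) = sqrt(16 + 289) = sqrt(305) = 17.46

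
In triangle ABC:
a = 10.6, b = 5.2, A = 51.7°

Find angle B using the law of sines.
sin(B)/b = sin(A)/a
sin(B) = b·sin(A)/a = 5.2·sin(51.7°)/10.6 = 0.384985
B = arcsin(0.384985) = 22.64°  (b ≤ a, so B ≤ A and the acute solution is unique)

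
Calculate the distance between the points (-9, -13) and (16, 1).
Using the distance formula: d = sqrt((x₂-x₁)² + (y₂-y₁)²)
dx = 16 - (-9) = 25
dy = 1 - (-13) = 14
d = sqrt(25² + 14²) = sqrt(625 + 196) = sqrt(821) = 28.65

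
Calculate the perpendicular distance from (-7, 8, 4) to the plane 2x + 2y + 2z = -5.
d = |2(-7) + 2(8) + 2(4) - (-5)| / √(2² + 2² + 2²) = 15/√12 = 4.33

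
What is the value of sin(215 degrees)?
sin(215 degrees) = -0.5736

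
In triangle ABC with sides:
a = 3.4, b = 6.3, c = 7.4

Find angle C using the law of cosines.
cos(C) = (a² + b² - c²)/(2ab)
cos(C) = (3.4² + 6.3² - 7.4²)/(2·3.4·6.3) = -3.51/42.84 = -0.081933
C = arccos(-0.081933) = 94.7°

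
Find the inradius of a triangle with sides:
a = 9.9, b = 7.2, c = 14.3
s = (a+b+c)/2 = (9.9+7.2+14.3)/2 = 15.7
Area = √(s(s-a)(s-b)(s-c)) = √(15.7·5.8·8.5·1.4) = 32.9183
r = Area/s = 32.9183/15.7 = 2.097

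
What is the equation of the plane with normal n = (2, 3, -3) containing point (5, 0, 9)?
d = n·P = (2)(5) + (3)(0) + (-3)(9) = -17
Plane: 2x + 3y - 3z = -17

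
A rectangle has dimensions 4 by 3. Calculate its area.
Area = length * width
Area = 4 * 3
Area = 12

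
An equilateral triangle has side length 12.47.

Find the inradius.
For an equilateral triangle, r = s/(2√3) where s is the side.
r = 12.47/(2√3) = 12.47/3.464102 = 3.6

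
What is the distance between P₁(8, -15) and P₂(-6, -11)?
Using the distance formula: d = sqrt((x₂-x₁)² + (y₂-y₁)²)
dx = (-6) - 8 = -14
dy = (-11) - (-15) = 4
d = sqrt((-14)² + 4²) = sqrt(196 + 16) = sqrt(212) = 14.56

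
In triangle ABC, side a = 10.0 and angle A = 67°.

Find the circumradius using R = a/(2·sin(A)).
R = a/(2·sin(A)) = 10.0/(2·sin(67°))
R = 10.0/(2·0.920505) = 10.0/1.841010 = 5.432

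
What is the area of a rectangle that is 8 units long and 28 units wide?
Area = length * width
Area = 8 * 28
Area = 224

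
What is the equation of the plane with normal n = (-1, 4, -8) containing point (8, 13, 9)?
d = n·P = (-1)(8) + (4)(13) + (-8)(9) = -28
Plane: -x + 4y - 8z = -28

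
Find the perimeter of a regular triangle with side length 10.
Perimeter = number of sides * side length
Perimeter = 3 * 10
Perimeter = 30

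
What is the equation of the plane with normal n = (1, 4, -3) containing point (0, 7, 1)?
d = n·P = (1)(0) + (4)(7) + (-3)(1) = 25
Plane: x + 4y - 3z = 25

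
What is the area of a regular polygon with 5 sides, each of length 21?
For a regular 5-gon with side length s = 21:
Apothem a = s / (2*tan(pi/5)) = 21 / (2*tan(pi/5)) ≈ 14.452
Perimeter P = 5 * 21 = 105
Area = (1/2) * P * a = (1/2) * 105 * 14.452 = 758.73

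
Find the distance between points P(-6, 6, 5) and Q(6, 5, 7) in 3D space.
d = √[(12)² + (-1)² + (2)²] = √149 = 12.21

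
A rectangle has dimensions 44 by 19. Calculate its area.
Area = length * width
Area = 44 * 19
Area = 836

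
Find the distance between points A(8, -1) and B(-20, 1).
Using the distance formula: d = sqrt((x₂-x₁)² + (y₂-y₁)²)
dx = (-20) - 8 = -28
dy = 1 - (-1) = 2
d = sqrt((-28)² + 2²) = sqrt(784 + 4) = sqrt(788) = 28.07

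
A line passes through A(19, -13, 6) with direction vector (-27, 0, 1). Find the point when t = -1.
P(-1) = (19 + (-27)(-1), -13 + 0(-1), 6 + 1(-1)) = (46, -13, 5)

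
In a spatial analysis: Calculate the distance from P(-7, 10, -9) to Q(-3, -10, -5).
d = √[(4)² + (-20)² + (4)²] = √432 = 20.78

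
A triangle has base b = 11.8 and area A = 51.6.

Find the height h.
A = ½bh  →  h = 2A/b
h = 2·51.6/11.8 = 8.746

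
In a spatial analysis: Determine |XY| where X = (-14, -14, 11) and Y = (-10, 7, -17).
d = √[(4)² + (21)² + (-28)²] = √1241 = 35.23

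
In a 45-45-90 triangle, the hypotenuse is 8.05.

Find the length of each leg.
In a 45-45-90 triangle, hypotenuse = leg·√2  →  leg = hypotenuse/√2
leg = 8.05/√2 = 5.692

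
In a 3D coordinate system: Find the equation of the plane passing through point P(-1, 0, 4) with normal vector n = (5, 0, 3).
d = n·P = (5)(-1) + (0)(0) + (3)(4) = 7
Plane: 5x + 3z = 7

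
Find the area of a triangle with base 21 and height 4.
Area = (1/2) * base * height
Area = (1/2) * 21 * 4
Area = 42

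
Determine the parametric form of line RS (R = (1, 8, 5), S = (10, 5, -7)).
Direction vector d = S - R = (9, -3, -12)
x = 1 + 9t, y = 8 - 3t, z = 5 - 12t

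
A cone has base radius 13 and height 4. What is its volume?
Volume = (1/3) * pi * r² * h
Volume = (1/3) * pi * 13² * 4
Volume = (1/3) * pi * 169 * 4
Volume = (1/3) * pi * 676
Volume = 707.91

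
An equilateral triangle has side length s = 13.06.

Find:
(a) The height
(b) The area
(a) Height h = s·√3/2 = 13.06·√3/2 = 11.31
(b) Area = (√3/4)·s² = (√3/4)·13.06² = (√3/4)·170.564 = 73.86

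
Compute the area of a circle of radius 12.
Area = pi * r²
Area = pi * 12²
Area = pi * 144
Area = 452.39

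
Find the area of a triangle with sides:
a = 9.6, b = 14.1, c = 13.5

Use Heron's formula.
s = (a+b+c)/2 = (9.6+14.1+13.5)/2 = 18.6
A = √(s(s-a)(s-b)(s-c)) = √(18.6·9·4.5·5.1)
A = √3841.83 = 61.98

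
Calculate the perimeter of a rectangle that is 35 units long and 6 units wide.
Perimeter = 2 * (length + width)
Perimeter = 2 * (35 + 6)
Perimeter = 2 * 41
Perimeter = 82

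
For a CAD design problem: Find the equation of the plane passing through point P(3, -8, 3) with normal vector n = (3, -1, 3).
d = n·P = (3)(3) + (-1)(-8) + (3)(3) = 26
Plane: 3x - y + 3z = 26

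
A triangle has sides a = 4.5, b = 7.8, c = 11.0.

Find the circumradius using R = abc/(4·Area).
s = (a+b+c)/2 = 11.65
Area = √(s(s-a)(s-b)(s-c)) = √(11.65·7.15·3.85·0.65) = 14.4379
R = abc/(4·Area) = (4.5·7.8·11.0)/(4·14.4379) = 386.1/57.7516 = 6.686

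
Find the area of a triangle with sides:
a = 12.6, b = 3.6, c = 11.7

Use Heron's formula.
s = (a+b+c)/2 = (12.6+3.6+11.7)/2 = 13.95
A = √(s(s-a)(s-b)(s-c)) = √(13.95·1.35·10.35·2.25)
A = √438.562 = 20.94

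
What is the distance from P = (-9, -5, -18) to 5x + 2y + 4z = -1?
d = |5(-9) + 2(-5) + 4(-18) - (-1)| / √(5² + 2² + 4²) = 126/√45 = 18.78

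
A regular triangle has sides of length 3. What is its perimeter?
Perimeter = number of sides * side length
Perimeter = 3 * 3
Perimeter = 9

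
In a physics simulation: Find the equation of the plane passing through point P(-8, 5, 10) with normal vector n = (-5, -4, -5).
d = n·P = (-5)(-8) + (-4)(5) + (-5)(10) = -30
Plane: -5x - 4y - 5z = -30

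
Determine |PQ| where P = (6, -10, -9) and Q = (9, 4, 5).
d = √[(3)² + (14)² + (14)²] = √401 = 20.02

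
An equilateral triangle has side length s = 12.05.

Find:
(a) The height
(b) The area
(a) Height h = s·√3/2 = 12.05·√3/2 = 10.44
(b) Area = (√3/4)·s² = (√3/4)·12.05² = (√3/4)·145.203 = 62.87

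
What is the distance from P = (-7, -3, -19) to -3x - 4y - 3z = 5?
d = |(-3)(-7) + (-4)(-3) + (-3)(-19) - (5)| / √((-3)² + (-4)² + (-3)²) = 85/√34 = 14.58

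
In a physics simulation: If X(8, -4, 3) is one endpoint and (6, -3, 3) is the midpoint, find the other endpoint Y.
Y = (2×6 - 8, 2×(-3) - (-4), 2×3 - 3) = (4, -2, 3)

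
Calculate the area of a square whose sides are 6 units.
Area = s²
Area = 6²
Area = 36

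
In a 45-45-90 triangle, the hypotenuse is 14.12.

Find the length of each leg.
In a 45-45-90 triangle, hypotenuse = leg·√2  →  leg = hypotenuse/√2
leg = 14.12/√2 = 9.984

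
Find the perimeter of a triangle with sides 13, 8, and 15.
Perimeter = sum of all sides
Perimeter = 13 + 8 + 15
Perimeter = 36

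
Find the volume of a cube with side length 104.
Volume = s³
Volume = 104³
Volume = 1124864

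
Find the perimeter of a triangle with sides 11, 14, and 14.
Perimeter = sum of all sides
Perimeter = 11 + 14 + 14
Perimeter = 39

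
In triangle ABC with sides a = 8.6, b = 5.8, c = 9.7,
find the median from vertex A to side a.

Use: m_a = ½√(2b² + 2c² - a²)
m_a = ½√(2·5.8² + 2·9.7² - 8.6²)
m_a = ½√(67.28 + 188.18 - 73.96) = ½√181.5 = 6.736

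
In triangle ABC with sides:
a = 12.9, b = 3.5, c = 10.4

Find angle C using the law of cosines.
cos(C) = (a² + b² - c²)/(2ab)
cos(C) = (12.9² + 3.5² - 10.4²)/(2·12.9·3.5) = 70.5/90.3 = 0.780731
C = arccos(0.780731) = 38.67°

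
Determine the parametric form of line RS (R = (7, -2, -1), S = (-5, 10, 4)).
Direction vector d = S - R = (-12, 12, 5)
x = 7 - 12t, y = -2 + 12t, z = -1 + 5t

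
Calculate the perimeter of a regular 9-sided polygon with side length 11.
Perimeter = number of sides * side length
Perimeter = 9 * 11
Perimeter = 99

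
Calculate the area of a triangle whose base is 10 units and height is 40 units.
Area = (1/2) * base * height
Area = (1/2) * 10 * 40
Area = 200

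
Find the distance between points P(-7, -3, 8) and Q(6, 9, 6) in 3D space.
d = √[(13)² + (12)² + (-2)²] = √317 = 17.8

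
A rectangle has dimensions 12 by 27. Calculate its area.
Area = length * width
Area = 12 * 27
Area = 324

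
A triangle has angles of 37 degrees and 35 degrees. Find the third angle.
Sum of angles in a triangle = 180 degrees
Third angle = 180 - 37 - 35
Third angle = 108 degrees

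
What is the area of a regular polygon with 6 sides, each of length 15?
For a regular 6-gon with side length s = 15:
Apothem a = s / (2*tan(pi/6)) = 15 / (2*tan(pi/6)) ≈ 12.9904
Perimeter P = 6 * 15 = 90
Area = (1/2) * P * a = (1/2) * 90 * 12.9904 = 584.57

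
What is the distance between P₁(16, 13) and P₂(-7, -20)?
Using the distance formula: d = sqrt((x₂-x₁)² + (y₂-y₁)²)
dx = (-7) - 16 = -23
dy = (-20) - 13 = -33
d = sqrt((-23)² + (-33)²) = sqrt(529 + 1089) = sqrt(1618) = 40.22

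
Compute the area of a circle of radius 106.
Area = pi * r²
Area = pi * 106²
Area = pi * 11236
Area = 35298.94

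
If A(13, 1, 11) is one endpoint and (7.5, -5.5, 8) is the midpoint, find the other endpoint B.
B = (2×7.5 - 13, 2×(-5.5) - 1, 2×8 - 11) = (2, -12, 5)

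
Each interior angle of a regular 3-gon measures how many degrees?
Interior angle of a regular n-gon = (n-2)*180/n
Interior angle = (3-2)*180/3
Interior angle = 1*180/3
Interior angle = 180/3
Interior angle = 60 degrees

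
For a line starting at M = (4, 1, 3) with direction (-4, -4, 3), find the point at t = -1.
P(-1) = (4 + (-4)(-1), 1 + (-4)(-1), 3 + 3(-1)) = (8, 5, 0)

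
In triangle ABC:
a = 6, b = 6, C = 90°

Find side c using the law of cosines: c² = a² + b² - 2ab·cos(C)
c² = 6² + 6² - 2·6·6·cos(90°)
c² = 36 + 36 - 72·0.0000 = 72
c = √72 = 8.485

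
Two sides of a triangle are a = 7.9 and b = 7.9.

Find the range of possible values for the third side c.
By the triangle inequality: |a - b| < c < a + b
|7.9 - 7.9| < c < 7.9 + 7.9
0 < c < 15.8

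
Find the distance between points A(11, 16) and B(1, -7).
Using the distance formula: d = sqrt((x₂-x₁)² + (y₂-y₁)²)
dx = 1 - 11 = -10
dy = (-7) - 16 = -23
d = sqrt((-10)² + (-23)²) = sqrt(100 + 529) = sqrt(629) = 25.08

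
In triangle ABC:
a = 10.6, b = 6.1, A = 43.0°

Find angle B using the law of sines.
sin(B)/b = sin(A)/a
sin(B) = b·sin(A)/a = 6.1·sin(43.0°)/10.6 = 0.392471
B = arcsin(0.392471) = 23.11°  (b ≤ a, so B ≤ A and the acute solution is unique)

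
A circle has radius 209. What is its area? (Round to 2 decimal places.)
Area = pi * r²
Area = pi * 209²
Area = pi * 43681
Area = 137227.91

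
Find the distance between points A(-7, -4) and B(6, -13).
Using the distance formula: d = sqrt((x₂-x₁)² + (y₂-y₁)²)
dx = 6 - (-7) = 13
dy = (-13) - (-4) = -9
d = sqrt(13² + (-9)²) = sqrt(169 + 81) = sqrt(250) = 15.81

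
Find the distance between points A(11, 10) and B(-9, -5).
Using the distance formula: d = sqrt((x₂-x₁)² + (y₂-y₁)²)
dx = (-9) - 11 = -20
dy = (-5) - 10 = -15
d = sqrt((-20)² + (-15)²) = sqrt(400 + 225) = sqrt(625) = 25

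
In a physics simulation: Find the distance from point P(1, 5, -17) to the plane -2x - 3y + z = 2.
d = |(-2)(1) + (-3)(5) + 1(-17) - (2)| / √((-2)² + (-3)² + 1²) = 36/√14 = 9.621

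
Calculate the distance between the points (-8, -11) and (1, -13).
Using the distance formula: d = sqrt((x₂-x₁)² + (y₂-y₁)²)
dx = 1 - (-8) = 9
dy = (-13) - (-11) = -2
d = sqrt(9² + (-2)²) = sqrt(81 + 4) = sqrt(85) = 9.22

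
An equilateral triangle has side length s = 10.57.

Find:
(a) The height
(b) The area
(a) Height h = s·√3/2 = 10.57·√3/2 = 9.154
(b) Area = (√3/4)·s² = (√3/4)·10.57² = (√3/4)·111.725 = 48.38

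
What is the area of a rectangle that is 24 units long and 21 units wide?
Area = length * width
Area = 24 * 21
Area = 504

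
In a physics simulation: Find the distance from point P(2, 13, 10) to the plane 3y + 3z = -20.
d = |0(2) + 3(13) + 3(10) - (-20)| / √(0² + 3² + 3²) = 89/√18 = 20.98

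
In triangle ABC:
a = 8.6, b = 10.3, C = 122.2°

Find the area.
Using A = ½ab·sin(C):
A = ½·8.6·10.3·sin(122.2°) = ½·88.58·0.846193 = 37.48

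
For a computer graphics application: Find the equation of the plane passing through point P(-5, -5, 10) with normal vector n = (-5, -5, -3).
d = n·P = (-5)(-5) + (-5)(-5) + (-3)(10) = 20
Plane: -5x - 5y - 3z = 20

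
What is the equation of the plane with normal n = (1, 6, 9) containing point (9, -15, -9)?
d = n·P = (1)(9) + (6)(-15) + (9)(-9) = -162
Plane: x + 6y + 9z = -162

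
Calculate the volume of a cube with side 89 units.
Volume = s³
Volume = 89³
Volume = 704969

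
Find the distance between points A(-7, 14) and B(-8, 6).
Using the distance formula: d = sqrt((x₂-x₁)² + (y₂-y₁)²)
dx = (-8) - (-7) = -1
dy = 6 - 14 = -8
d = sqrt((-1)² + (-8)²) = sqrt(1 + 64) = sqrt(65) = 8.06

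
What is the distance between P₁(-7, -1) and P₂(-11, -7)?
Using the distance formula: d = sqrt((x₂-x₁)² + (y₂-y₁)²)
dx = (-11) - (-7) = -4
dy = (-7) - (-1) = -6
d = sqrt((-4)² + (-6)²) = sqrt(16 + 36) = sqrt(52) = 7.21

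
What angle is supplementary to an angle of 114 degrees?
Supplementary angles sum to 180 degrees.
Other angle = 180 - 114
Other angle = 66 degrees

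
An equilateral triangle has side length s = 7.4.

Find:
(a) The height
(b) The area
(a) Height h = s·√3/2 = 7.4·√3/2 = 6.409
(b) Area = (√3/4)·s² = (√3/4)·7.4² = (√3/4)·54.76 = 23.71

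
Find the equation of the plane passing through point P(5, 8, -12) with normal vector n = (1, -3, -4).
d = n·P = (1)(5) + (-3)(8) + (-4)(-12) = 29
Plane: x - 3y - 4z = 29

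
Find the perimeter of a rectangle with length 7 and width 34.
Perimeter = 2 * (length + width)
Perimeter = 2 * (7 + 34)
Perimeter = 2 * 41
Perimeter = 82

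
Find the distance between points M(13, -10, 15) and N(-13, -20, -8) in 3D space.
d = √[(-26)² + (-10)² + (-23)²] = √1305 = 36.12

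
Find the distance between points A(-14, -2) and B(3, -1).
Using the distance formula: d = sqrt((x₂-x₁)² + (y₂-y₁)²)
dx = 3 - (-14) = 17
dy = (-1) - (-2) = 1
d = sqrt(17² + 1²) = sqrt(289 + 1) = sqrt(290) = 17.03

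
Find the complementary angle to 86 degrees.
Complementary angles sum to 90 degrees.
Other angle = 90 - 86
Other angle = 4 degrees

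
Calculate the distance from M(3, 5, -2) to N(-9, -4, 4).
d = √[(-12)² + (-9)² + (6)²] = √261 = 16.16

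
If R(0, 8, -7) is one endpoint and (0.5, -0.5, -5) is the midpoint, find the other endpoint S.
S = (2×0.5 - 0, 2×(-0.5) - 8, 2×(-5) - (-7)) = (1, -9, -3)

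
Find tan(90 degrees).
tan(90 degrees) = undefined
Decimal approximation: undefined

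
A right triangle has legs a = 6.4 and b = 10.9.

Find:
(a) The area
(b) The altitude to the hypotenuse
(a) Area = ½ab = ½·6.4·10.9 = 34.88
(b) Hypotenuse c = √(6.4² + 10.9²) = √159.77 = 12.64
    Area = ½·c·h_c  →  h_c = 2·Area/c = 2·34.88/12.64 = 5.519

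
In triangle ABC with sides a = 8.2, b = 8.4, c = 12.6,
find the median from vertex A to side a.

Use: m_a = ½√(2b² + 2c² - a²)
m_a = ½√(2·8.4² + 2·12.6² - 8.2²)
m_a = ½√(141.12 + 317.52 - 67.24) = ½√391.4 = 9.892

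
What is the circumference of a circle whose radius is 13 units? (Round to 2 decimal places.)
Circumference = 2 * pi * r
Circumference = 2 * pi * 13
Circumference = 81.68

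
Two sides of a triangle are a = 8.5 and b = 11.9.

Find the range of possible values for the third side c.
By the triangle inequality: |a - b| < c < a + b
|8.5 - 11.9| < c < 8.5 + 11.9
3.4 < c < 20.4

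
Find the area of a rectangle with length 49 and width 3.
Area = length * width
Area = 49 * 3
Area = 147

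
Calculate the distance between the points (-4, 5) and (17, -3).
Using the distance formula: d = sqrt((x₂-x₁)² + (y₂-y₁)²)
dx = 17 - (-4) = 21
dy = (-3) - 5 = -8
d = sqrt(21² + (-8)²) = sqrt(441 + 64) = sqrt(505) = 22.47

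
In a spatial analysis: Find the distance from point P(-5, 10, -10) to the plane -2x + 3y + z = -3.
d = |(-2)(-5) + 3(10) + 1(-10) - (-3)| / √((-2)² + 3² + 1²) = 33/√14 = 8.82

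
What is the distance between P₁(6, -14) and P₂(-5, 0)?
Using the distance formula: d = sqrt((x₂-x₁)² + (y₂-y₁)²)
dx = (-5) - 6 = -11
dy = 0 - (-14) = 14
d = sqrt((-11)² + 14²) = sqrt(121 + 196) = sqrt(317) = 17.80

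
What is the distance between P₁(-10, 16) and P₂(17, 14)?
Using the distance formula: d = sqrt((x₂-x₁)² + (y₂-y₁)²)
dx = 17 - (-10) = 27
dy = 14 - 16 = -2
d = sqrt(27² + (-2)²) = sqrt(729 + 4) = sqrt(733) = 27.07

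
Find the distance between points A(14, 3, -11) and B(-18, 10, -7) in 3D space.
d = √[(-32)² + (7)² + (4)²] = √1089 = 33.0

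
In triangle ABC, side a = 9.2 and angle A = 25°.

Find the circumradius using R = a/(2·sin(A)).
R = a/(2·sin(A)) = 9.2/(2·sin(25°))
R = 9.2/(2·0.422618) = 9.2/0.845237 = 10.88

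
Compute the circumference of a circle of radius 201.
Circumference = 2 * pi * r
Circumference = 2 * pi * 201
Circumference = 1262.92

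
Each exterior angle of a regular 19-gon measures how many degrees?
Exterior angle of a regular n-gon = 360/n
Exterior angle = 360/19
Exterior angle = 18.95 degrees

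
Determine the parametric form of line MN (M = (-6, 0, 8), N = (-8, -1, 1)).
Direction vector d = N - M = (-2, -1, -7)
x = -6 - 2t, y = 0 - t, z = 8 - 7t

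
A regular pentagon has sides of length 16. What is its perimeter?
Perimeter = number of sides * side length
Perimeter = 5 * 16
Perimeter = 80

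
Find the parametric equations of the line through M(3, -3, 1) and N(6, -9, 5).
Direction vector d = N - M = (3, -6, 4)
x = 3 + 3t, y = -3 - 6t, z = 1 + 4t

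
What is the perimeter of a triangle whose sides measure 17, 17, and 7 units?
Perimeter = sum of all sides
Perimeter = 17 + 17 + 7
Perimeter = 41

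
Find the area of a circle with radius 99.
Area = pi * r²
Area = pi * 99²
Area = pi * 9801
Area = 30790.75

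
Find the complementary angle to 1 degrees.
Complementary angles sum to 90 degrees.
Other angle = 90 - 1
Other angle = 89 degrees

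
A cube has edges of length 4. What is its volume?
Volume = s³
Volume = 4³
Volume = 64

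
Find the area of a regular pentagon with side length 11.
For a regular 5-gon with side length s = 11:
Apothem a = s / (2*tan(pi/5)) = 11 / (2*tan(pi/5)) ≈ 7.5701
Perimeter P = 5 * 11 = 55
Area = (1/2) * P * a = (1/2) * 55 * 7.5701 = 208.18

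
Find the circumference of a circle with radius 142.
Circumference = 2 * pi * r
Circumference = 2 * pi * 142
Circumference = 892.21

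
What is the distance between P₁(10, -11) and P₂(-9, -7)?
Using the distance formula: d = sqrt((x₂-x₁)² + (y₂-y₁)²)
dx = (-9) - 10 = -19
dy = (-7) - (-11) = 4
d = sqrt((-19)² + 4²) = sqrt(361 + 16) = sqrt(377) = 19.42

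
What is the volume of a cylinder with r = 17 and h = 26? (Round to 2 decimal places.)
Volume = pi * r² * h
Volume = pi * 17² * 26
Volume = pi * 289 * 26
Volume = pi * 7514
Volume = 23605.93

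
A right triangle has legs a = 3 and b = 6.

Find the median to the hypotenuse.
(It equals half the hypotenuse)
Hypotenuse c = √(3² + 6²) = √45 = 6.7082
Median to hypotenuse = c/2 = 3.354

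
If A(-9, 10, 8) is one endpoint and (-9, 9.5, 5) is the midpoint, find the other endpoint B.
B = (2×(-9) - (-9), 2×9.5 - 10, 2×5 - 8) = (-9, 9, 2)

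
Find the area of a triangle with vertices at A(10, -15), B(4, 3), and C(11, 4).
Using the coordinate formula: Area = (1/2)|x₁(y₂-y₃) + x₂(y₃-y₁) + x₃(y₁-y₂)|
Area = (1/2)|10(3-4) + 4(4-(-15)) + 11((-15)-3)|
Area = (1/2)|10*(-1) + 4*19 + 11*(-18)|
Area = (1/2)|(-10) + 76 + (-198)|
Area = (1/2)*132 = 66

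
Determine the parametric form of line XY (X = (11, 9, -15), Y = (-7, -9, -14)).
Direction vector d = Y - X = (-18, -18, 1)
x = 11 - 18t, y = 9 - 18t, z = -15 + t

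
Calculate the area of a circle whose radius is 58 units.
Area = pi * r²
Area = pi * 58²
Area = pi * 3364
Area = 10568.32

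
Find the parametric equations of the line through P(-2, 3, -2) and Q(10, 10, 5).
Direction vector d = Q - P = (12, 7, 7)
x = -2 + 12t, y = 3 + 7t, z = -2 + 7t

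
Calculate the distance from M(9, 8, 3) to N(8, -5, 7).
d = √[(-1)² + (-13)² + (4)²] = √186 = 13.64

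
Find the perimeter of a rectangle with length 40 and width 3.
Perimeter = 2 * (length + width)
Perimeter = 2 * (40 + 3)
Perimeter = 2 * 43
Perimeter = 86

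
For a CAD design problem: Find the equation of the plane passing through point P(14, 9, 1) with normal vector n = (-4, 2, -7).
d = n·P = (-4)(14) + (2)(9) + (-7)(1) = -45
Plane: -4x + 2y - 7z = -45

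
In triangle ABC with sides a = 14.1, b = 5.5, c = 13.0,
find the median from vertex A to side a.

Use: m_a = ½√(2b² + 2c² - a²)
m_a = ½√(2·5.5² + 2·13.0² - 14.1²)
m_a = ½√(60.5 + 338 - 198.81) = ½√199.69 = 7.066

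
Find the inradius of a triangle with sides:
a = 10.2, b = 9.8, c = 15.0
s = (a+b+c)/2 = (10.2+9.8+15.0)/2 = 17.5
Area = √(s(s-a)(s-b)(s-c)) = √(17.5·7.3·7.7·2.5) = 49.5902
r = Area/s = 49.5902/17.5 = 2.834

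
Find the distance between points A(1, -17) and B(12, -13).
Using the distance formula: d = sqrt((x₂-x₁)² + (y₂-y₁)²)
dx = 12 - 1 = 11
dy = (-13) - (-17) = 4
d = sqrt(11² + 4²) = sqrt(121 + 16) = sqrt(137) = 11.70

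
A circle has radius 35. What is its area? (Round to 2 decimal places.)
Area = pi * r²
Area = pi * 35²
Area = pi * 1225
Area = 3848.45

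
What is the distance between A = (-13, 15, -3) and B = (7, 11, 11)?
d = √[(20)² + (-4)² + (14)²] = √612 = 24.74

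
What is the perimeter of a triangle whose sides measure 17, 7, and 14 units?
Perimeter = sum of all sides
Perimeter = 17 + 7 + 14
Perimeter = 38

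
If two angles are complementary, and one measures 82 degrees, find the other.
Complementary angles sum to 90 degrees.
Other angle = 90 - 82
Other angle = 8 degrees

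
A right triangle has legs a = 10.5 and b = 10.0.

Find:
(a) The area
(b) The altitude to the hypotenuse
(a) Area = ½ab = ½·10.5·10.0 = 52.5
(b) Hypotenuse c = √(10.5² + 10.0²) = √210.25 = 14.5
    Area = ½·c·h_c  →  h_c = 2·Area/c = 2·52.5/14.5 = 7.241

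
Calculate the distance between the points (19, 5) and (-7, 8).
Using the distance formula: d = sqrt((x₂-x₁)² + (y₂-y₁)²)
dx = (-7) - 19 = -26
dy = 8 - 5 = 3
d = sqrt((-26)² + 3²) = sqrt(676 + 9) = sqrt(685) = 26.17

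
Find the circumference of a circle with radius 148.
Circumference = 2 * pi * r
Circumference = 2 * pi * 148
Circumference = 929.91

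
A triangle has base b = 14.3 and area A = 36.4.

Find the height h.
A = ½bh  →  h = 2A/b
h = 2·36.4/14.3 = 5.091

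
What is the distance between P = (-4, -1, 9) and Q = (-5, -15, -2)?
d = √[(-1)² + (-14)² + (-11)²] = √318 = 17.83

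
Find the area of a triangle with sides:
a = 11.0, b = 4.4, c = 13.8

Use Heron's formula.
s = (a+b+c)/2 = (11.0+4.4+13.8)/2 = 14.6
A = √(s(s-a)(s-b)(s-c)) = √(14.6·3.6·10.2·0.8)
A = √428.89 = 20.71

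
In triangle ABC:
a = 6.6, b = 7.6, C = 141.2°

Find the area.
Using A = ½ab·sin(C):
A = ½·6.6·7.6·sin(141.2°) = ½·50.16·0.626604 = 15.72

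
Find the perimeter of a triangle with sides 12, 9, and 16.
Perimeter = sum of all sides
Perimeter = 12 + 9 + 16
Perimeter = 37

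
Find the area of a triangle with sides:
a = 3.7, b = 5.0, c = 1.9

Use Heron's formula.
s = (a+b+c)/2 = (3.7+5.0+1.9)/2 = 5.3
A = √(s(s-a)(s-b)(s-c)) = √(5.3·1.6·0.3·3.4)
A = √8.6496 = 2.941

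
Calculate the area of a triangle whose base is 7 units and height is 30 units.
Area = (1/2) * base * height
Area = (1/2) * 7 * 30
Area = 105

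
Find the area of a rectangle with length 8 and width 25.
Area = length * width
Area = 8 * 25
Area = 200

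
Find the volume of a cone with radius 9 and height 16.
Volume = (1/3) * pi * r² * h
Volume = (1/3) * pi * 9² * 16
Volume = (1/3) * pi * 81 * 16
Volume = (1/3) * pi * 1296
Volume = 1357.17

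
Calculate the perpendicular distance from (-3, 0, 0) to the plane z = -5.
d = |0(-3) + 0(0) + 1(0) - (-5)| / √(0² + 0² + 1²) = 5/√1 = 5.0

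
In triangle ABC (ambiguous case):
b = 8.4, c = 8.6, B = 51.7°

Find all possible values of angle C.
sin(C)/c = sin(B)/b  →  sin(C) = c·sin(B)/b = 8.6·sin(51.7°)/8.4 = 0.803462
C₁ = arcsin(0.803462) = 53.46°,  C₂ = 180° - C₁ = 126.54°
Check C₂: A = 180° - 51.7° - 126.54° = 1.76° > 0 ✓
C = 53.46° or C = 126.54° (two solutions)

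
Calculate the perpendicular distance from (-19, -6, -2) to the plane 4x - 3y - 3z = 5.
d = |4(-19) + (-3)(-6) + (-3)(-2) - (5)| / √(4² + (-3)² + (-3)²) = 57/√34 = 9.775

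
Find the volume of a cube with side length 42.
Volume = s³
Volume = 42³
Volume = 74088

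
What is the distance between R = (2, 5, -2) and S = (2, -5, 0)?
d = √[(0)² + (-10)² + (2)²] = √104 = 10.2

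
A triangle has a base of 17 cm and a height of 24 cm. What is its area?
Area = (1/2) * base * height
Area = (1/2) * 17 * 24
Area = 204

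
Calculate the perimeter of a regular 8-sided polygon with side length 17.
Perimeter = number of sides * side length
Perimeter = 8 * 17
Perimeter = 136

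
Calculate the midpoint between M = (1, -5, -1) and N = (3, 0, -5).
Midpoint = ((1+3)/2, (-5+0)/2, (-1-5)/2) = (2, -2.5, -3)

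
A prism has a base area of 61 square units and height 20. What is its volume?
Volume = base area * height
Volume = 61 * 20
Volume = 1220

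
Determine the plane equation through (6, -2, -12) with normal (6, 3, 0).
d = n·P = (6)(6) + (3)(-2) + (0)(-12) = 30
Plane: 6x + 3y = 30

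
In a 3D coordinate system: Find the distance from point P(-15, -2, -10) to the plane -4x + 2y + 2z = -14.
d = |(-4)(-15) + 2(-2) + 2(-10) - (-14)| / √((-4)² + 2² + 2²) = 50/√24 = 10.21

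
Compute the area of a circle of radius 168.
Area = pi * r²
Area = pi * 168²
Area = pi * 28224
Area = 88668.31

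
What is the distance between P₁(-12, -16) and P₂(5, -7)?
Using the distance formula: d = sqrt((x₂-x₁)² + (y₂-y₁)²)
dx = 5 - (-12) = 17
dy = (-7) - (-16) = 9
d = sqrt(17² + 9²) = sqrt(289 + 81) = sqrt(370) = 19.24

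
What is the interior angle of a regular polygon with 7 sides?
Interior angle of a regular n-gon = (n-2)*180/n
Interior angle = (7-2)*180/7
Interior angle = 5*180/7
Interior angle = 900/7
Interior angle = 128.57 degrees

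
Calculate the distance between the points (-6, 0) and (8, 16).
Using the distance formula: d = sqrt((x₂-x₁)² + (y₂-y₁)²)
dx = 8 - (-6) = 14
dy = 16 - 0 = 16
d = sqrt(14² + 16²) = sqrt(196 + 256) = sqrt(452) = 21.26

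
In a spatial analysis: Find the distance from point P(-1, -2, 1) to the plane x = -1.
d = |1(-1) + 0(-2) + 0(1) - (-1)| / √(1² + 0² + 0²) = 0/√1 = 0.0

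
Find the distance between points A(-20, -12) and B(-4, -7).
Using the distance formula: d = sqrt((x₂-x₁)² + (y₂-y₁)²)
dx = (-4) - (-20) = 16
dy = (-7) - (-12) = 5
d = sqrt(16² + 5²) = sqrt(256 + 25) = sqrt(281) = 16.76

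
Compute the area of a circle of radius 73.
Area = pi * r²
Area = pi * 73²
Area = pi * 5329
Area = 16741.55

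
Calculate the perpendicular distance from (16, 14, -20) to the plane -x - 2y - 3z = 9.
d = |(-1)(16) + (-2)(14) + (-3)(-20) - (9)| / √((-1)² + (-2)² + (-3)²) = 7/√14 = 1.871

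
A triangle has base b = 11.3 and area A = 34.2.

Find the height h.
A = ½bh  →  h = 2A/b
h = 2·34.2/11.3 = 6.053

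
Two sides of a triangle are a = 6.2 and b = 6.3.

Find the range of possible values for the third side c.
By the triangle inequality: |a - b| < c < a + b
|6.2 - 6.3| < c < 6.2 + 6.3
0.1 < c < 12.5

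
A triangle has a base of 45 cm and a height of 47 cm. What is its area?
Area = (1/2) * base * height
Area = (1/2) * 45 * 47
Area = 1057.50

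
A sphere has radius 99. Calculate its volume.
Volume = (4/3) * pi * r³
Volume = (4/3) * pi * 99³
Volume = (4/3) * pi * 970299
Volume = 4064378.95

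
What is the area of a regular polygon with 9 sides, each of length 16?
For a regular 9-gon with side length s = 16:
Apothem a = s / (2*tan(pi/9)) = 16 / (2*tan(pi/9)) ≈ 21.9798
Perimeter P = 9 * 16 = 144
Area = (1/2) * P * a = (1/2) * 144 * 21.9798 = 1582.55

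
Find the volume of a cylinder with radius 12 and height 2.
Volume = pi * r² * h
Volume = pi * 12² * 2
Volume = pi * 144 * 2
Volume = pi * 288
Volume = 904.78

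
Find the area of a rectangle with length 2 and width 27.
Area = length * width
Area = 2 * 27
Area = 54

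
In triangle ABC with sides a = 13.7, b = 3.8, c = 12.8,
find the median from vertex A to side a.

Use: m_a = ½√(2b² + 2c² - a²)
m_a = ½√(2·3.8² + 2·12.8² - 13.7²)
m_a = ½√(28.88 + 327.68 - 187.69) = ½√168.87 = 6.497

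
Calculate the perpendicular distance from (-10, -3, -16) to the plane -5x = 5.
d = |(-5)(-10) + 0(-3) + 0(-16) - (5)| / √((-5)² + 0² + 0²) = 45/√25 = 9.0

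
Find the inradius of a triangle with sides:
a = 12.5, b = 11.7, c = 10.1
s = (a+b+c)/2 = (12.5+11.7+10.1)/2 = 17.15
Area = √(s(s-a)(s-b)(s-c)) = √(17.15·4.65·5.45·7.05) = 55.3543
r = Area/s = 55.3543/17.15 = 3.228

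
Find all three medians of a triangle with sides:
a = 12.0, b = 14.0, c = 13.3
Using m_x = ½√(2y² + 2z² - x²):
m_a = ½√(2·14.0² + 2·13.3² - 12.0²) = ½√601.78 = 12.27
m_b = ½√(2·12.0² + 2·13.3² - 14.0²) = ½√445.78 = 10.56
m_c = ½√(2·12.0² + 2·14.0² - 13.3²) = ½√503.11 = 11.22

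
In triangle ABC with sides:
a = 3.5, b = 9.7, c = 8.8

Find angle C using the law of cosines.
cos(C) = (a² + b² - c²)/(2ab)
cos(C) = (3.5² + 9.7² - 8.8²)/(2·3.5·9.7) = 28.9/67.9 = 0.425626
C = arccos(0.425626) = 64.81°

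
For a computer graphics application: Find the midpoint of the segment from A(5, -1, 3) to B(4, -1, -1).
Midpoint = ((5+4)/2, (-1-1)/2, (3-1)/2) = (4.5, -1, 1)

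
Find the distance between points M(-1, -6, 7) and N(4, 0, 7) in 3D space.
d = √[(5)² + (6)² + (0)²] = √61 = 7.81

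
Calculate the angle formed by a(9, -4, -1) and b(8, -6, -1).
a·b = 97, |a|² = 98, |b|² = 101
cos θ = 97/√9898 ≈ 0.975
θ ≈ 12.84°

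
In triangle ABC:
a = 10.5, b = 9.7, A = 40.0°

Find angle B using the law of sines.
sin(B)/b = sin(A)/a
sin(B) = b·sin(A)/a = 9.7·sin(40.0°)/10.5 = 0.593813
B = arcsin(0.593813) = 36.43°  (b ≤ a, so B ≤ A and the acute solution is unique)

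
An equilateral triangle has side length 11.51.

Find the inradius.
For an equilateral triangle, r = s/(2√3) where s is the side.
r = 11.51/(2√3) = 11.51/3.464102 = 3.323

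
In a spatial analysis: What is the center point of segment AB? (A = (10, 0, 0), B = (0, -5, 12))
Midpoint = ((10+0)/2, (0-5)/2, (0+12)/2) = (5, -2.5, 6)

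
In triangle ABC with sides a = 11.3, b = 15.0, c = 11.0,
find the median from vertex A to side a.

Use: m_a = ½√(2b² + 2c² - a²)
m_a = ½√(2·15.0² + 2·11.0² - 11.3²)
m_a = ½√(450 + 242 - 127.69) = ½√564.31 = 11.88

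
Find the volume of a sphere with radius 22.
Volume = (4/3) * pi * r³
Volume = (4/3) * pi * 22³
Volume = (4/3) * pi * 10648
Volume = 44602.24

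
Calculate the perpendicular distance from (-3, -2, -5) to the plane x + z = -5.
d = |1(-3) + 0(-2) + 1(-5) - (-5)| / √(1² + 0² + 1²) = 3/√2 = 2.121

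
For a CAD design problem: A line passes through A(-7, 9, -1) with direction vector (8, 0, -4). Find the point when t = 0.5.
P(0.5) = (-7 + 8(0.5), 9 + 0(0.5), -1 + (-4)(0.5)) = (-3, 9, -3)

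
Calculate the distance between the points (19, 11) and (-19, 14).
Using the distance formula: d = sqrt((x₂-x₁)² + (y₂-y₁)²)
dx = (-19) - 19 = -38
dy = 14 - 11 = 3
d = sqrt((-38)² + 3²) = sqrt(1444 + 9) = sqrt(1453) = 38.12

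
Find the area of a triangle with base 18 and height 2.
Area = (1/2) * base * height
Area = (1/2) * 18 * 2
Area = 18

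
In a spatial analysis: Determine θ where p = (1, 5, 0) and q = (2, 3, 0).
p·q = 17, |p|² = 26, |q|² = 13
cos θ = 17/√338 ≈ 0.9247
θ ≈ 22.38°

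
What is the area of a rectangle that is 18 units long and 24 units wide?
Area = length * width
Area = 18 * 24
Area = 432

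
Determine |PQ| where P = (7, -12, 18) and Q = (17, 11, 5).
d = √[(10)² + (23)² + (-13)²] = √798 = 28.25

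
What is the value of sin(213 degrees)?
sin(213 degrees) = -0.5446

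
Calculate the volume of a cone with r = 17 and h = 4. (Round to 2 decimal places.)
Volume = (1/3) * pi * r² * h
Volume = (1/3) * pi * 17² * 4
Volume = (1/3) * pi * 289 * 4
Volume = (1/3) * pi * 1156
Volume = 1210.56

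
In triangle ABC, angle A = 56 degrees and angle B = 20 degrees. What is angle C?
Sum of angles in a triangle = 180 degrees
Third angle = 180 - 56 - 20
Third angle = 104 degrees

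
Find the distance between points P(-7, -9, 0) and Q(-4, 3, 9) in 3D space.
d = √[(3)² + (12)² + (9)²] = √234 = 15.3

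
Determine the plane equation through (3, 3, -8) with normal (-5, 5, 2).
d = n·P = (-5)(3) + (5)(3) + (2)(-8) = -16
Plane: -5x + 5y + 2z = -16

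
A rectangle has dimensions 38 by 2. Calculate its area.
Area = length * width
Area = 38 * 2
Area = 76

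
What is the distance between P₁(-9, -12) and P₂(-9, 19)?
Using the distance formula: d = sqrt((x₂-x₁)² + (y₂-y₁)²)
dx = (-9) - (-9) = 0
dy = 19 - (-12) = 31
d = sqrt(0² + 31²) = sqrt(0 + 961) = sqrt(961) = 31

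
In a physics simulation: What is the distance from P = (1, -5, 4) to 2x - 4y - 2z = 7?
d = |2(1) + (-4)(-5) + (-2)(4) - (7)| / √(2² + (-4)² + (-2)²) = 7/√24 = 1.429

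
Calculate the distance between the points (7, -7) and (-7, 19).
Using the distance formula: d = sqrt((x₂-x₁)² + (y₂-y₁)²)
dx = (-7) - 7 = -14
dy = 19 - (-7) = 26
d = sqrt((-14)² + 26²) = sqrt(196 + 676) = sqrt(872) = 29.53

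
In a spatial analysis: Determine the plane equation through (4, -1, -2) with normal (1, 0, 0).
d = n·P = (1)(4) + (0)(-1) + (0)(-2) = 4
Plane: x = 4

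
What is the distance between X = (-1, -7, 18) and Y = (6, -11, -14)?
d = √[(7)² + (-4)² + (-32)²] = √1089 = 33.0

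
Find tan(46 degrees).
tan(46 degrees) = 1.0355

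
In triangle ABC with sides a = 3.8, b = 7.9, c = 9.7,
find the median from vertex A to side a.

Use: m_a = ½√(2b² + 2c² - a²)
m_a = ½√(2·7.9² + 2·9.7² - 3.8²)
m_a = ½√(124.82 + 188.18 - 14.44) = ½√298.56 = 8.639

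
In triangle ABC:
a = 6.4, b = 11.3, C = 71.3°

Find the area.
Using A = ½ab·sin(C):
A = ½·6.4·11.3·sin(71.3°) = ½·72.32·0.947210 = 34.25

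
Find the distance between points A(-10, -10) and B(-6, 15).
Using the distance formula: d = sqrt((x₂-x₁)² + (y₂-y₁)²)
dx = (-6) - (-10) = 4
dy = 15 - (-10) = 25
d = sqrt(4² + 25²) = sqrt(16 + 625) = sqrt(641) = 25.32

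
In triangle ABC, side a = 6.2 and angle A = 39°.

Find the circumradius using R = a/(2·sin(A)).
R = a/(2·sin(A)) = 6.2/(2·sin(39°))
R = 6.2/(2·0.629320) = 6.2/1.258641 = 4.926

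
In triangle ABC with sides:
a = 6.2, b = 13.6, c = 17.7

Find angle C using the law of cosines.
cos(C) = (a² + b² - c²)/(2ab)
cos(C) = (6.2² + 13.6² - 17.7²)/(2·6.2·13.6) = -89.89/168.64 = -0.533029
C = arccos(-0.533029) = 122.2°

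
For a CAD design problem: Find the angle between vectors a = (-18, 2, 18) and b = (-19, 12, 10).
a·b = 546, |a|² = 652, |b|² = 605
cos θ = 546/√394460 ≈ 0.8693
θ ≈ 29.62°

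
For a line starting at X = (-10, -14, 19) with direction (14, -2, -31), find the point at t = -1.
P(-1) = (-10 + 14(-1), -14 + (-2)(-1), 19 + (-31)(-1)) = (-24, -12, 50)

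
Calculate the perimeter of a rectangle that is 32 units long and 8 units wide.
Perimeter = 2 * (length + width)
Perimeter = 2 * (32 + 8)
Perimeter = 2 * 40
Perimeter = 80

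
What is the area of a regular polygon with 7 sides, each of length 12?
For a regular 7-gon with side length s = 12:
Apothem a = s / (2*tan(pi/7)) = 12 / (2*tan(pi/7)) ≈ 12.4591
Perimeter P = 7 * 12 = 84
Area = (1/2) * P * a = (1/2) * 84 * 12.4591 = 523.28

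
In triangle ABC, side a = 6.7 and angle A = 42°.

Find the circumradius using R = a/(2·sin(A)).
R = a/(2·sin(A)) = 6.7/(2·sin(42°))
R = 6.7/(2·0.669131) = 6.7/1.338261 = 5.006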